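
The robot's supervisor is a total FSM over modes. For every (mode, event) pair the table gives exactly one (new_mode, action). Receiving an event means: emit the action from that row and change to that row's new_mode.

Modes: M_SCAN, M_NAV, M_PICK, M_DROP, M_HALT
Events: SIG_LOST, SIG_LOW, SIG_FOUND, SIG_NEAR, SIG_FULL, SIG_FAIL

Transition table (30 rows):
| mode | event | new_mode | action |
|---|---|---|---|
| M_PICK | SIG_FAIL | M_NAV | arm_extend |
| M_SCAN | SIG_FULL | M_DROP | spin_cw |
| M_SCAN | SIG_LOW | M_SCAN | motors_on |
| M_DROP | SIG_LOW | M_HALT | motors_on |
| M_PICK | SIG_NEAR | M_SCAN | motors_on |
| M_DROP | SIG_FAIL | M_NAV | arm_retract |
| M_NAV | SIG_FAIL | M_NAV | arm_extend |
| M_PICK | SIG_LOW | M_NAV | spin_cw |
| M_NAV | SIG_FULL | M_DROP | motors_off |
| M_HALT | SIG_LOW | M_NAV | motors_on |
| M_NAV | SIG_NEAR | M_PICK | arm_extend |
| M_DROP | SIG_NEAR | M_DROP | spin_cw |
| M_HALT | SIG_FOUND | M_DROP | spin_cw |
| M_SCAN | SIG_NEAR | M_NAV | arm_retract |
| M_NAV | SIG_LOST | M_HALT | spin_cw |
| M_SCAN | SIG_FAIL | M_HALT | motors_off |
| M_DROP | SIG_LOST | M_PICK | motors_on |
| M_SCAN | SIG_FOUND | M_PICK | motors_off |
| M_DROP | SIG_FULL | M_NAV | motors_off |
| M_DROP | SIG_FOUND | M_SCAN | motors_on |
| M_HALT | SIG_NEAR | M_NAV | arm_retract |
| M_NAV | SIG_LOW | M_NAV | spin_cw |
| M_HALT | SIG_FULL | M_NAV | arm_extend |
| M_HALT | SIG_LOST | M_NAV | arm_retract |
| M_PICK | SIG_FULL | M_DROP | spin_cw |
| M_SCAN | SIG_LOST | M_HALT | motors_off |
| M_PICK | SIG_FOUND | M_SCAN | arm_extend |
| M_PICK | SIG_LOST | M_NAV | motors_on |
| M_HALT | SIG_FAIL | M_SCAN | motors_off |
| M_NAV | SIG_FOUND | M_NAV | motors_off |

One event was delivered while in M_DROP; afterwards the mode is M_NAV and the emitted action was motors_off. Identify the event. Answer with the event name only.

try SIG_LOST: (M_DROP, SIG_LOST) → (M_PICK, motors_on)
try SIG_LOW: (M_DROP, SIG_LOW) → (M_HALT, motors_on)
try SIG_FOUND: (M_DROP, SIG_FOUND) → (M_SCAN, motors_on)
try SIG_NEAR: (M_DROP, SIG_NEAR) → (M_DROP, spin_cw)
try SIG_FULL: (M_DROP, SIG_FULL) → (M_NAV, motors_off)  ← matches
try SIG_FAIL: (M_DROP, SIG_FAIL) → (M_NAV, arm_retract)

SIG_FULL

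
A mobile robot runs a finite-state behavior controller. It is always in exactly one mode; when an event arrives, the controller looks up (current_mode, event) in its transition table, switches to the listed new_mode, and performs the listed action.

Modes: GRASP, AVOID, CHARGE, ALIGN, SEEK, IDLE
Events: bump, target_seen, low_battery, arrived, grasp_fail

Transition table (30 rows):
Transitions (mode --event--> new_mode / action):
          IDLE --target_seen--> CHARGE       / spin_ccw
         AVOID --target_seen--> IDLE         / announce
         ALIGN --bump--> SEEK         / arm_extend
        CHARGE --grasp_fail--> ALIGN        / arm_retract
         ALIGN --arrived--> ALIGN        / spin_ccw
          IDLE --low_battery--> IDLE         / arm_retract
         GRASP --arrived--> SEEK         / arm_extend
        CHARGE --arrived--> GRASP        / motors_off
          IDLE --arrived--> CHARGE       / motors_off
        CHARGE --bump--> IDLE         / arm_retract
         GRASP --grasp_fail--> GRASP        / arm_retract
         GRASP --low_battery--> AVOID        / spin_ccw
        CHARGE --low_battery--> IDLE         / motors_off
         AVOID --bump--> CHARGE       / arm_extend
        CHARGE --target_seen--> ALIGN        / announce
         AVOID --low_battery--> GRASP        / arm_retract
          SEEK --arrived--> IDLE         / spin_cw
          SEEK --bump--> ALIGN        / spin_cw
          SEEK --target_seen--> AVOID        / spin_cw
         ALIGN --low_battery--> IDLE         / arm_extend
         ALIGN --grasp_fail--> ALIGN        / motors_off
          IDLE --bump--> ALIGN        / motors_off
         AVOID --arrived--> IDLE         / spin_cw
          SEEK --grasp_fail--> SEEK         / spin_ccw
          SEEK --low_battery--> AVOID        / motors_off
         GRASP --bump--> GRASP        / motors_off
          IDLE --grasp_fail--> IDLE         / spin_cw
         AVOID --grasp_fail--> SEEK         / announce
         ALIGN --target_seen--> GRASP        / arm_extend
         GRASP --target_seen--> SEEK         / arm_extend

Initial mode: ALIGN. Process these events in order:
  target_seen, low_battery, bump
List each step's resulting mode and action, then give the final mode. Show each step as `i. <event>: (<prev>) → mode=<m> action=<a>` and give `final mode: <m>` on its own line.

1. target_seen: (ALIGN) → mode=GRASP action=arm_extend
2. low_battery: (GRASP) → mode=AVOID action=spin_ccw
3. bump: (AVOID) → mode=CHARGE action=arm_extend

final mode: CHARGE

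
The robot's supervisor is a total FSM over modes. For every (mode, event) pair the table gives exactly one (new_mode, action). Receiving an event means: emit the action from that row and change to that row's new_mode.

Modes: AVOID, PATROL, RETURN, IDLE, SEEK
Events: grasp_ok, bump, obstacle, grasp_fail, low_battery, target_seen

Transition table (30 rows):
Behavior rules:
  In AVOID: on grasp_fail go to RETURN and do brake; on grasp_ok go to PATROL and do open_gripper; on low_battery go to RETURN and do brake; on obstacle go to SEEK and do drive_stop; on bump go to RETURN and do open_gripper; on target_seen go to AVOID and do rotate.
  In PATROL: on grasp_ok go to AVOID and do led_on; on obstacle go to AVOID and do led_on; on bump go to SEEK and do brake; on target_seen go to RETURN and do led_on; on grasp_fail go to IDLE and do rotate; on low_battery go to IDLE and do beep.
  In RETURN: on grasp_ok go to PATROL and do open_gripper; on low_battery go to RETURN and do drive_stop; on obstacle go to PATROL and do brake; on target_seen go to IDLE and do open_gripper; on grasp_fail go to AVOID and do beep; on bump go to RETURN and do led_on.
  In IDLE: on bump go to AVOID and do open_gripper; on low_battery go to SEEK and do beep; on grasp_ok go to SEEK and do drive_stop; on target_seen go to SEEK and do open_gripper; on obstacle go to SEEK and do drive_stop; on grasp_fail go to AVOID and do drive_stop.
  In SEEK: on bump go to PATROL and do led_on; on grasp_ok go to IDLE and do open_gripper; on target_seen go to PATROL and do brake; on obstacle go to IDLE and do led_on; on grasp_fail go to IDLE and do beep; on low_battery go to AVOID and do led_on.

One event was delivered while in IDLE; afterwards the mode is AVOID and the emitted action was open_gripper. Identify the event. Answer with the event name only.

bump

try grasp_ok: (IDLE, grasp_ok) → (SEEK, drive_stop)
try bump: (IDLE, bump) → (AVOID, open_gripper)  ← matches
try obstacle: (IDLE, obstacle) → (SEEK, drive_stop)
try grasp_fail: (IDLE, grasp_fail) → (AVOID, drive_stop)
try low_battery: (IDLE, low_battery) → (SEEK, beep)
try target_seen: (IDLE, target_seen) → (SEEK, open_gripper)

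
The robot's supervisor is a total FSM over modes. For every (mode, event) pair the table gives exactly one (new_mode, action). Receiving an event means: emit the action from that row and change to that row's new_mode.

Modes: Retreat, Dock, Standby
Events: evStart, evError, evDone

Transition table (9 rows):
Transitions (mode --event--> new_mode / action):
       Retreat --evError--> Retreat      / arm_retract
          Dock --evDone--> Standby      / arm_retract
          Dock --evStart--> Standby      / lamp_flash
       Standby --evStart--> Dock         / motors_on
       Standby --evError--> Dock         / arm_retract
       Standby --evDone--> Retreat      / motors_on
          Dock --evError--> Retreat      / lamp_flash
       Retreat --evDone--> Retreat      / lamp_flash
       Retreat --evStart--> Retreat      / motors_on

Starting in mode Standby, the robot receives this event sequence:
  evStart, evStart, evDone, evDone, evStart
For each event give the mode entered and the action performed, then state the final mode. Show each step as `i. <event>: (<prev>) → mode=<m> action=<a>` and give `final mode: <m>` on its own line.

1. evStart: (Standby) → mode=Dock action=motors_on
2. evStart: (Dock) → mode=Standby action=lamp_flash
3. evDone: (Standby) → mode=Retreat action=motors_on
4. evDone: (Retreat) → mode=Retreat action=lamp_flash
5. evStart: (Retreat) → mode=Retreat action=motors_on

final mode: Retreat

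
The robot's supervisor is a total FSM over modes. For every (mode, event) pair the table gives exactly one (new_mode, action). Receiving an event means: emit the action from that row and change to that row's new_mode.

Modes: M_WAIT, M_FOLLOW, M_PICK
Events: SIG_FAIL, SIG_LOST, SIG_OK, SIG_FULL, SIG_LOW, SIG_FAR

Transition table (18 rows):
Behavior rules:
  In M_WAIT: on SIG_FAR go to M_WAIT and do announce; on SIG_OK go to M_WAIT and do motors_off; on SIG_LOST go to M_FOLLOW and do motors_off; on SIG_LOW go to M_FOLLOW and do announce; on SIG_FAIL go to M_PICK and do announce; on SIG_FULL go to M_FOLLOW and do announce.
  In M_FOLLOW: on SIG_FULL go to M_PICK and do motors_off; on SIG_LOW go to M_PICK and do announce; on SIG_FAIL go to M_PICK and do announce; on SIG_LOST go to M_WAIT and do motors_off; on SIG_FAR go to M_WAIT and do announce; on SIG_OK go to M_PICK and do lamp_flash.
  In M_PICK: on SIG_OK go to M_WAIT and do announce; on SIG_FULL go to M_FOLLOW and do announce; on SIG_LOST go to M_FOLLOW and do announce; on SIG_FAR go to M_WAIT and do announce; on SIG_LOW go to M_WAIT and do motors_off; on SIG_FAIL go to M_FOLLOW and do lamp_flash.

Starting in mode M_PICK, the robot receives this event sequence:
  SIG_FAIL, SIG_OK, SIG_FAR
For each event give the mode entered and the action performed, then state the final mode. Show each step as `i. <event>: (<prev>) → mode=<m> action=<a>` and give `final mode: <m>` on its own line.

final mode: M_WAIT

1. SIG_FAIL: (M_PICK) → mode=M_FOLLOW action=lamp_flash
2. SIG_OK: (M_FOLLOW) → mode=M_PICK action=lamp_flash
3. SIG_FAR: (M_PICK) → mode=M_WAIT action=announce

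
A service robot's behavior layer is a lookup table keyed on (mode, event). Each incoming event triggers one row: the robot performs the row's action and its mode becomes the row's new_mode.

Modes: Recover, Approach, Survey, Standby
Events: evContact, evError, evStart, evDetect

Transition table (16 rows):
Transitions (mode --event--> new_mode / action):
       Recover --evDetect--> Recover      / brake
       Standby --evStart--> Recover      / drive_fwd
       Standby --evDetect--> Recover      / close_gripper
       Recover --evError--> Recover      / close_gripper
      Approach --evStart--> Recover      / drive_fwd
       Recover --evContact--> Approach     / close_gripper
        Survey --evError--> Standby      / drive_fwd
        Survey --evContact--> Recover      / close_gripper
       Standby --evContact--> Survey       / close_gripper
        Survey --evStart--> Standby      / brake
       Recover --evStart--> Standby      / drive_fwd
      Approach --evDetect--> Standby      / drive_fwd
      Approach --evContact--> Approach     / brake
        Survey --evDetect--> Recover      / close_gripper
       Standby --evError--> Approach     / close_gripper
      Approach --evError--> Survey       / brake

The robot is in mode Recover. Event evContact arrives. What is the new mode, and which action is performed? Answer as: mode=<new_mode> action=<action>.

mode=Approach action=close_gripper

current mode = Recover; filter table to that mode:
  (Recover, evDetect) → (Recover, brake)
  (Recover, evError) → (Recover, close_gripper)
  (Recover, evContact) → (Approach, close_gripper)  ← event matches
  (Recover, evStart) → (Standby, drive_fwd)
event = evContact selects (Approach, close_gripper)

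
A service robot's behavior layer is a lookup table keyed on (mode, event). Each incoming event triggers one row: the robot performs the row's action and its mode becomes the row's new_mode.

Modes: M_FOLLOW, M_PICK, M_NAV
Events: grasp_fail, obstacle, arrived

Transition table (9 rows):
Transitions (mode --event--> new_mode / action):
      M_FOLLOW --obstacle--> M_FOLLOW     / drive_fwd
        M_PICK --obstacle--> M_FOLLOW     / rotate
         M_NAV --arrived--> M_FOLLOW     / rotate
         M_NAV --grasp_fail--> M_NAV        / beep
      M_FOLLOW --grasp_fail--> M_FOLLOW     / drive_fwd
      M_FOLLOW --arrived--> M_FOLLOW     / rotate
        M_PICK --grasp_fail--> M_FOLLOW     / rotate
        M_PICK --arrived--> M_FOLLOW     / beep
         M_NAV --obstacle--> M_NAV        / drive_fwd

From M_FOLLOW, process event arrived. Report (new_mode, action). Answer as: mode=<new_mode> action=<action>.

mode=M_FOLLOW action=rotate

current mode = M_FOLLOW; filter table to that mode:
  (M_FOLLOW, obstacle) → (M_FOLLOW, drive_fwd)
  (M_FOLLOW, grasp_fail) → (M_FOLLOW, drive_fwd)
  (M_FOLLOW, arrived) → (M_FOLLOW, rotate)  ← event matches
event = arrived selects (M_FOLLOW, rotate)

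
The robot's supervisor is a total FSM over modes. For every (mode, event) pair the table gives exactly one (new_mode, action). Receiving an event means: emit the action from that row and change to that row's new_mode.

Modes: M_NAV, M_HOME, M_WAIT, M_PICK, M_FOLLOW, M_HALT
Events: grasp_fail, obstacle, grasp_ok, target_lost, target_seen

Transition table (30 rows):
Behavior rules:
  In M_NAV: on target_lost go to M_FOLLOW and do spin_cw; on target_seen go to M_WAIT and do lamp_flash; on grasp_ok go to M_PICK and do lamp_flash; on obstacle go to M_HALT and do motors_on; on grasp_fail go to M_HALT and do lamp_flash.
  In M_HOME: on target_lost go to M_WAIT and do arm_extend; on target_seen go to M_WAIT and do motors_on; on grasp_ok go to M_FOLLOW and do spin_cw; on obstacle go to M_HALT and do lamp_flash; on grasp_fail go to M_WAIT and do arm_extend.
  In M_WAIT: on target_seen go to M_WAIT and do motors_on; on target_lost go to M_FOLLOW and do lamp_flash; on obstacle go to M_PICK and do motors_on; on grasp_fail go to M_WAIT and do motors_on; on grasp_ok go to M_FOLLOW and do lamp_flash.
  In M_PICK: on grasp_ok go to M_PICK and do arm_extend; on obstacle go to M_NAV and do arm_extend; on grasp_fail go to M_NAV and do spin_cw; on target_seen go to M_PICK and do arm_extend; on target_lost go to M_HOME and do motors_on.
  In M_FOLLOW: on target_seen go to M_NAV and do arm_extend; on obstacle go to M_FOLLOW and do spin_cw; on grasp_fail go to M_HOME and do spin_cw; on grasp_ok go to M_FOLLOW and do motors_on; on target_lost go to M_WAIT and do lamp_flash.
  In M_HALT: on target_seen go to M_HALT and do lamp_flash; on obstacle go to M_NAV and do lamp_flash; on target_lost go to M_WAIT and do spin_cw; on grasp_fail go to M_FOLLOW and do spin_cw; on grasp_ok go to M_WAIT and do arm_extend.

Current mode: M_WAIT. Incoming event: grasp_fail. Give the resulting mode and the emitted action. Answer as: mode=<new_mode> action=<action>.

current mode = M_WAIT; filter table to that mode:
  (M_WAIT, target_seen) → (M_WAIT, motors_on)
  (M_WAIT, target_lost) → (M_FOLLOW, lamp_flash)
  (M_WAIT, obstacle) → (M_PICK, motors_on)
  (M_WAIT, grasp_fail) → (M_WAIT, motors_on)  ← event matches
  (M_WAIT, grasp_ok) → (M_FOLLOW, lamp_flash)
event = grasp_fail selects (M_WAIT, motors_on)

mode=M_WAIT action=motors_on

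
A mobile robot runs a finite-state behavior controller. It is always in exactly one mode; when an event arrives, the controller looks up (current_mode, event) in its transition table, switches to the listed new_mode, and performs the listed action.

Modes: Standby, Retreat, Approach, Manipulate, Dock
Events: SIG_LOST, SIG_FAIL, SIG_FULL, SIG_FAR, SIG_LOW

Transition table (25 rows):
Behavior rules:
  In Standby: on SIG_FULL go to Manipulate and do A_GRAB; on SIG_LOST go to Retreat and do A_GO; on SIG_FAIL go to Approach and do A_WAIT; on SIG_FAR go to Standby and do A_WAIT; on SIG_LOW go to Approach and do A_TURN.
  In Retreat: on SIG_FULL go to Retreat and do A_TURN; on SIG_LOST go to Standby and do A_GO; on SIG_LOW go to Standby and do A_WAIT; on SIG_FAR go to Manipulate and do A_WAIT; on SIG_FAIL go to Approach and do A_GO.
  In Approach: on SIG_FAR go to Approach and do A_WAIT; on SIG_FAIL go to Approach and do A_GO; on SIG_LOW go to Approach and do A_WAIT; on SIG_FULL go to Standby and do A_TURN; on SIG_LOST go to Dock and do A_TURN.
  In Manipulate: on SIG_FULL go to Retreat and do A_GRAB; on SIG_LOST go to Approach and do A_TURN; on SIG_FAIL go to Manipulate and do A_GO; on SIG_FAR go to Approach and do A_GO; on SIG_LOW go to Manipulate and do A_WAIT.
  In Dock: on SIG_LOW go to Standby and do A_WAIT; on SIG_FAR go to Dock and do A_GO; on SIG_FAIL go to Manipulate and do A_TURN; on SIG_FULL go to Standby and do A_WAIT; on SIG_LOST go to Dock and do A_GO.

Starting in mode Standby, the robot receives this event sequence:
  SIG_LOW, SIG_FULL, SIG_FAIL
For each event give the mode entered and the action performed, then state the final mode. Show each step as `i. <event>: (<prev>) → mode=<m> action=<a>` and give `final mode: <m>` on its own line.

final mode: Approach

1. SIG_LOW: (Standby) → mode=Approach action=A_TURN
2. SIG_FULL: (Approach) → mode=Standby action=A_TURN
3. SIG_FAIL: (Standby) → mode=Approach action=A_WAIT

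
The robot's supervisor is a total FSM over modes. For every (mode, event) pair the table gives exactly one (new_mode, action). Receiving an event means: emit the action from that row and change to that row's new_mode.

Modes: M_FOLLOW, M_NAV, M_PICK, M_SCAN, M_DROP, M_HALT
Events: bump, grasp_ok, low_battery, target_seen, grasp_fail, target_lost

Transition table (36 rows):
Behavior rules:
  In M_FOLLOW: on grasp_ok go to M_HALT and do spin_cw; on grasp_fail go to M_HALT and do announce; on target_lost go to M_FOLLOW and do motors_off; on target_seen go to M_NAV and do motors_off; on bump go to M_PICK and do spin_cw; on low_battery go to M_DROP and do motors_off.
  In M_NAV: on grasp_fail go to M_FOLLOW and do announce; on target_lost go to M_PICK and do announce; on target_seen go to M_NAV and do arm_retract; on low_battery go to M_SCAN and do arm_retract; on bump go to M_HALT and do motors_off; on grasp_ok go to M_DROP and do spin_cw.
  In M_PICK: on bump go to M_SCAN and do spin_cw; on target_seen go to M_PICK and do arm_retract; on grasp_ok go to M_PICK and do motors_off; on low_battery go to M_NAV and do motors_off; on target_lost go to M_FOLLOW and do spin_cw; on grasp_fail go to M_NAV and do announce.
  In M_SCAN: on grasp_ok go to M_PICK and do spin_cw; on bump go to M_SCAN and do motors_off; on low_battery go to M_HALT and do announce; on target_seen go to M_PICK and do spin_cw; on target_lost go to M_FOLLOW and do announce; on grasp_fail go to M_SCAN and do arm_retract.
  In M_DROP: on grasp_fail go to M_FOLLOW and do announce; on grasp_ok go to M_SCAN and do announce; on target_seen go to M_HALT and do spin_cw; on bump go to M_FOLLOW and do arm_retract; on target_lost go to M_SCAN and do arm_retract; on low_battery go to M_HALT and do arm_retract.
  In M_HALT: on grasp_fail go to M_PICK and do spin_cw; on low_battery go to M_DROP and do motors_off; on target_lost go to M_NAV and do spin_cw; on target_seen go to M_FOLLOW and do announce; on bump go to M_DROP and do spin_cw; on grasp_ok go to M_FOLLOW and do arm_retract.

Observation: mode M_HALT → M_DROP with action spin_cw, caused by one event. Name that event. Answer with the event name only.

try bump: (M_HALT, bump) → (M_DROP, spin_cw)  ← matches
try grasp_ok: (M_HALT, grasp_ok) → (M_FOLLOW, arm_retract)
try low_battery: (M_HALT, low_battery) → (M_DROP, motors_off)
try target_seen: (M_HALT, target_seen) → (M_FOLLOW, announce)
try grasp_fail: (M_HALT, grasp_fail) → (M_PICK, spin_cw)
try target_lost: (M_HALT, target_lost) → (M_NAV, spin_cw)

bump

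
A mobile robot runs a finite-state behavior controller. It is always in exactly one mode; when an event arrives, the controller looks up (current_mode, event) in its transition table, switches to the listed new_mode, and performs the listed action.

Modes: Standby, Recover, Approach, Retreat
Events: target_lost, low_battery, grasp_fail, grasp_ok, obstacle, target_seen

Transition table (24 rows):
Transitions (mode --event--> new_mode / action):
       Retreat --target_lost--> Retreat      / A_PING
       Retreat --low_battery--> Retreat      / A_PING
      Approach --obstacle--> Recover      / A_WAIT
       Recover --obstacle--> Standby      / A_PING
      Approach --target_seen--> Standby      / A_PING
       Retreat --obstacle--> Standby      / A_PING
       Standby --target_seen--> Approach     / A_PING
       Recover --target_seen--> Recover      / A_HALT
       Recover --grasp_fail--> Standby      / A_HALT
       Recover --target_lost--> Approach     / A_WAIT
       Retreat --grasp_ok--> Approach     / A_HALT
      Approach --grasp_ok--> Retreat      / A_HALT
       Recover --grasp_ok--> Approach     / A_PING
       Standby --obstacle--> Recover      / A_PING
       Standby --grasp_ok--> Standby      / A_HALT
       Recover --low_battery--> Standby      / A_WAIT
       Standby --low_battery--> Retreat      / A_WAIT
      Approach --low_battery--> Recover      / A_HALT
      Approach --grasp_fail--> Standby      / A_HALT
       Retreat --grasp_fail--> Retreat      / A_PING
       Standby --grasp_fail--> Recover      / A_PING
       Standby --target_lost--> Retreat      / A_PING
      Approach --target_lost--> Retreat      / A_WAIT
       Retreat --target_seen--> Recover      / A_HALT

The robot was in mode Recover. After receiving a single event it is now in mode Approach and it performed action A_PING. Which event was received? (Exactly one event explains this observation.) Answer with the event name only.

try target_lost: (Recover, target_lost) → (Approach, A_WAIT)
try low_battery: (Recover, low_battery) → (Standby, A_WAIT)
try grasp_fail: (Recover, grasp_fail) → (Standby, A_HALT)
try grasp_ok: (Recover, grasp_ok) → (Approach, A_PING)  ← matches
try obstacle: (Recover, obstacle) → (Standby, A_PING)
try target_seen: (Recover, target_seen) → (Recover, A_HALT)

grasp_ok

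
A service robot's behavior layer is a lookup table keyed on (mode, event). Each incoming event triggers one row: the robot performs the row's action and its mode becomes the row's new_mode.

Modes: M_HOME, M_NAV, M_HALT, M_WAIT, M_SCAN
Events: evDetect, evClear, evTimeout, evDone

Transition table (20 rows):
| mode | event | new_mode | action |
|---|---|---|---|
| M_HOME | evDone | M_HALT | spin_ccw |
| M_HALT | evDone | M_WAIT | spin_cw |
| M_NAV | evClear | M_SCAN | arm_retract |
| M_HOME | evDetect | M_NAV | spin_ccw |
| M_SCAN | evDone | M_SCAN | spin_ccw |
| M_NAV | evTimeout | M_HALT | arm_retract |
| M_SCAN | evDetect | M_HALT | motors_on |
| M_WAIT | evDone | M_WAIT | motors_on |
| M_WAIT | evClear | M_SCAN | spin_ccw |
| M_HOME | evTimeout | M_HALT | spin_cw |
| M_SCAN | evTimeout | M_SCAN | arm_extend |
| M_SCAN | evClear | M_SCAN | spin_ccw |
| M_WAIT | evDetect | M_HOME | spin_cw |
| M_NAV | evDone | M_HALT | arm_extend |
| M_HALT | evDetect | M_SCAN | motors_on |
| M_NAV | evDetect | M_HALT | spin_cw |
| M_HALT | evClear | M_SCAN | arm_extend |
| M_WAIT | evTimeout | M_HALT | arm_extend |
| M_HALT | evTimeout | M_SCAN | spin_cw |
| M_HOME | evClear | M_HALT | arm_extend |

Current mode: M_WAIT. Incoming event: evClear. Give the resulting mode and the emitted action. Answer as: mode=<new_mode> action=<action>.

mode=M_SCAN action=spin_ccw

current mode = M_WAIT; filter table to that mode:
  (M_WAIT, evDone) → (M_WAIT, motors_on)
  (M_WAIT, evClear) → (M_SCAN, spin_ccw)  ← event matches
  (M_WAIT, evDetect) → (M_HOME, spin_cw)
  (M_WAIT, evTimeout) → (M_HALT, arm_extend)
event = evClear selects (M_SCAN, spin_ccw)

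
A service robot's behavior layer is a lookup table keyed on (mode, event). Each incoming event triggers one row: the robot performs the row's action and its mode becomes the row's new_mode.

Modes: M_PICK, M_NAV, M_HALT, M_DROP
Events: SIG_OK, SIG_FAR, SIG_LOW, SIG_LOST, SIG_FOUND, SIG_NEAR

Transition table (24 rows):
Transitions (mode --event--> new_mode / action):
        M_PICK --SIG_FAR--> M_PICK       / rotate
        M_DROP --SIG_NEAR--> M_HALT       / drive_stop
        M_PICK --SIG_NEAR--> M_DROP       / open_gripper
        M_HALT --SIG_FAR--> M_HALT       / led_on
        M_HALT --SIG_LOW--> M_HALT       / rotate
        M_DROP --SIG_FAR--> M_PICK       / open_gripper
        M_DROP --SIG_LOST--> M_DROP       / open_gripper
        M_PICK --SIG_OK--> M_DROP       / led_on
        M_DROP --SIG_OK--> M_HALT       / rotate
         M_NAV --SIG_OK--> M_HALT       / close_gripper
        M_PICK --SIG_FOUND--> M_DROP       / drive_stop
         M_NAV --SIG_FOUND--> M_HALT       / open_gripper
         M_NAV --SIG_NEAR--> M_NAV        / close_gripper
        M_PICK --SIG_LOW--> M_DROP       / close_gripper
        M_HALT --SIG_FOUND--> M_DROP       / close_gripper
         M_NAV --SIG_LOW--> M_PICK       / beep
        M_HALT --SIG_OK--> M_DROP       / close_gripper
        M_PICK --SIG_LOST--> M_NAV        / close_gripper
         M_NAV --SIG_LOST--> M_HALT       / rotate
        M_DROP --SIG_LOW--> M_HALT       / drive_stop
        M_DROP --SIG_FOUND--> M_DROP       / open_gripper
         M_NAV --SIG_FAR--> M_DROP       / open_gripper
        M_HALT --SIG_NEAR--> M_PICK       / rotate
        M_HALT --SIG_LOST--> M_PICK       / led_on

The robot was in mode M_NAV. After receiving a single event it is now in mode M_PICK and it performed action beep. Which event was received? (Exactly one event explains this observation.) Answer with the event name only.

SIG_LOW

try SIG_OK: (M_NAV, SIG_OK) → (M_HALT, close_gripper)
try SIG_FAR: (M_NAV, SIG_FAR) → (M_DROP, open_gripper)
try SIG_LOW: (M_NAV, SIG_LOW) → (M_PICK, beep)  ← matches
try SIG_LOST: (M_NAV, SIG_LOST) → (M_HALT, rotate)
try SIG_FOUND: (M_NAV, SIG_FOUND) → (M_HALT, open_gripper)
try SIG_NEAR: (M_NAV, SIG_NEAR) → (M_NAV, close_gripper)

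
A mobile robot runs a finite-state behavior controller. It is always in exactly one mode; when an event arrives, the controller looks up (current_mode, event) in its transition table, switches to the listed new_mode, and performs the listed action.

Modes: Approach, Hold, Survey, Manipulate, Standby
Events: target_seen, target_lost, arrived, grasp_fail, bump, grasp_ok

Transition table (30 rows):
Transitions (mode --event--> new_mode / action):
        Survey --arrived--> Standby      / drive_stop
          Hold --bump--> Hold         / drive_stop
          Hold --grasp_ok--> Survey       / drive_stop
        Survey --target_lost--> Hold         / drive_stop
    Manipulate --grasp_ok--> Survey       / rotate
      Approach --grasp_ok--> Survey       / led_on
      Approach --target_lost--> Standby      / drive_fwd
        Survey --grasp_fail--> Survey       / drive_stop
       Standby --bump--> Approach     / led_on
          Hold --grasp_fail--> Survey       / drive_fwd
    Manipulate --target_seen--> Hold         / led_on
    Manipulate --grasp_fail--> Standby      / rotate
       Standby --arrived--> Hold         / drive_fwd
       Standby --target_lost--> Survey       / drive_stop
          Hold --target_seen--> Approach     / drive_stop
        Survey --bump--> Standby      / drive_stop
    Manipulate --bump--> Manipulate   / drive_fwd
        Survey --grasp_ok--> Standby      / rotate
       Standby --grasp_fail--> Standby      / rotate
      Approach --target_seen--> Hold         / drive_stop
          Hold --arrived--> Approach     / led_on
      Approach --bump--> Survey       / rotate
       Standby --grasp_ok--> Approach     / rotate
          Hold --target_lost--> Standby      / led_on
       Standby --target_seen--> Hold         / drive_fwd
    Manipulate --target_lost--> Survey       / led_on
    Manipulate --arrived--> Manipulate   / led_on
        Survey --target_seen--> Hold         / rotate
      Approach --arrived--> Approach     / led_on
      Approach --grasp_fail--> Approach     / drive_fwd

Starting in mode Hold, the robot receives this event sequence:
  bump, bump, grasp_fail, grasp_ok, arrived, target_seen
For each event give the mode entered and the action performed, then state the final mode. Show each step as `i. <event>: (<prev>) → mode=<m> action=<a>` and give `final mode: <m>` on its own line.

final mode: Approach

1. bump: (Hold) → mode=Hold action=drive_stop
2. bump: (Hold) → mode=Hold action=drive_stop
3. grasp_fail: (Hold) → mode=Survey action=drive_fwd
4. grasp_ok: (Survey) → mode=Standby action=rotate
5. arrived: (Standby) → mode=Hold action=drive_fwd
6. target_seen: (Hold) → mode=Approach action=drive_stop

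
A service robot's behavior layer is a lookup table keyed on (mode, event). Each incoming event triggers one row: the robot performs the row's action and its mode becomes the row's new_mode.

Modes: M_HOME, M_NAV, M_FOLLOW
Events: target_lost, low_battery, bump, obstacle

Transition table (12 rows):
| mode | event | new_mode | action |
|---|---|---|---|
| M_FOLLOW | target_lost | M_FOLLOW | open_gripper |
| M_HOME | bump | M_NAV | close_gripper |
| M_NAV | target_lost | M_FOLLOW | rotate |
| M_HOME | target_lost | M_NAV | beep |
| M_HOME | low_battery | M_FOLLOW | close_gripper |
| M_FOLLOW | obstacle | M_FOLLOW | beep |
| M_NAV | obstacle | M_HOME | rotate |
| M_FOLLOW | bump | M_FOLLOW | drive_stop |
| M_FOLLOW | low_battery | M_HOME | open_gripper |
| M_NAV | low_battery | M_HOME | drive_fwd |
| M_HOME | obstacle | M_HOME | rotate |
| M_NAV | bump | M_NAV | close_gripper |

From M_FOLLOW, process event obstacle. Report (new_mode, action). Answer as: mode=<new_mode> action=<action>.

current mode = M_FOLLOW; filter table to that mode:
  (M_FOLLOW, target_lost) → (M_FOLLOW, open_gripper)
  (M_FOLLOW, obstacle) → (M_FOLLOW, beep)  ← event matches
  (M_FOLLOW, bump) → (M_FOLLOW, drive_stop)
  (M_FOLLOW, low_battery) → (M_HOME, open_gripper)
event = obstacle selects (M_FOLLOW, beep)

mode=M_FOLLOW action=beep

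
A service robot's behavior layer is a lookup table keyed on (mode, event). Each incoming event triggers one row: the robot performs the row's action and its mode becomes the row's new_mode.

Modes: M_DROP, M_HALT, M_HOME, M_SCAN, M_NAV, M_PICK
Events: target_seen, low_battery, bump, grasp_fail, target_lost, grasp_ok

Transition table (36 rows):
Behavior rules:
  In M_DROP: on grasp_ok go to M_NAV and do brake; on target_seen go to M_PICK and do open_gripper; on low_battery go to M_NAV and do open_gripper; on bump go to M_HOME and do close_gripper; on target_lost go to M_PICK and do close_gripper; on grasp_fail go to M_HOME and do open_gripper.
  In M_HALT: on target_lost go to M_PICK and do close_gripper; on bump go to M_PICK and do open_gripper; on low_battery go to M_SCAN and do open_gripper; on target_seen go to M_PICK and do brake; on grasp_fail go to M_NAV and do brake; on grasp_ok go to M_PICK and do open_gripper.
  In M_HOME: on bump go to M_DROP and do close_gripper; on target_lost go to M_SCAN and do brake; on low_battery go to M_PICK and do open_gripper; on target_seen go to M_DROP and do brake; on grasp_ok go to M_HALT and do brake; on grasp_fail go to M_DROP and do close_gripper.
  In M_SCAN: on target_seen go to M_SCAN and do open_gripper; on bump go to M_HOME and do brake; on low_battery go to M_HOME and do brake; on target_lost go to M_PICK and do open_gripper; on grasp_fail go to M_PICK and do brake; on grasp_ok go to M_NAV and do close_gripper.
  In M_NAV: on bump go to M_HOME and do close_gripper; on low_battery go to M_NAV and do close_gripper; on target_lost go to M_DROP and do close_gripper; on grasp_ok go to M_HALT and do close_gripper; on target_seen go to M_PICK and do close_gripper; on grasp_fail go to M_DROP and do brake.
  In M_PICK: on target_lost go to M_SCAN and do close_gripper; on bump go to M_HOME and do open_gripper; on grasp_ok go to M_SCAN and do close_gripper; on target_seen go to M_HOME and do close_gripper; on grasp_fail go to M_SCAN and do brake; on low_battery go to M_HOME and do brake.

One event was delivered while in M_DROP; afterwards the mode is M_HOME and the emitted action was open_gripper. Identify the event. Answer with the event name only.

try target_seen: (M_DROP, target_seen) → (M_PICK, open_gripper)
try low_battery: (M_DROP, low_battery) → (M_NAV, open_gripper)
try bump: (M_DROP, bump) → (M_HOME, close_gripper)
try grasp_fail: (M_DROP, grasp_fail) → (M_HOME, open_gripper)  ← matches
try target_lost: (M_DROP, target_lost) → (M_PICK, close_gripper)
try grasp_ok: (M_DROP, grasp_ok) → (M_NAV, brake)

grasp_fail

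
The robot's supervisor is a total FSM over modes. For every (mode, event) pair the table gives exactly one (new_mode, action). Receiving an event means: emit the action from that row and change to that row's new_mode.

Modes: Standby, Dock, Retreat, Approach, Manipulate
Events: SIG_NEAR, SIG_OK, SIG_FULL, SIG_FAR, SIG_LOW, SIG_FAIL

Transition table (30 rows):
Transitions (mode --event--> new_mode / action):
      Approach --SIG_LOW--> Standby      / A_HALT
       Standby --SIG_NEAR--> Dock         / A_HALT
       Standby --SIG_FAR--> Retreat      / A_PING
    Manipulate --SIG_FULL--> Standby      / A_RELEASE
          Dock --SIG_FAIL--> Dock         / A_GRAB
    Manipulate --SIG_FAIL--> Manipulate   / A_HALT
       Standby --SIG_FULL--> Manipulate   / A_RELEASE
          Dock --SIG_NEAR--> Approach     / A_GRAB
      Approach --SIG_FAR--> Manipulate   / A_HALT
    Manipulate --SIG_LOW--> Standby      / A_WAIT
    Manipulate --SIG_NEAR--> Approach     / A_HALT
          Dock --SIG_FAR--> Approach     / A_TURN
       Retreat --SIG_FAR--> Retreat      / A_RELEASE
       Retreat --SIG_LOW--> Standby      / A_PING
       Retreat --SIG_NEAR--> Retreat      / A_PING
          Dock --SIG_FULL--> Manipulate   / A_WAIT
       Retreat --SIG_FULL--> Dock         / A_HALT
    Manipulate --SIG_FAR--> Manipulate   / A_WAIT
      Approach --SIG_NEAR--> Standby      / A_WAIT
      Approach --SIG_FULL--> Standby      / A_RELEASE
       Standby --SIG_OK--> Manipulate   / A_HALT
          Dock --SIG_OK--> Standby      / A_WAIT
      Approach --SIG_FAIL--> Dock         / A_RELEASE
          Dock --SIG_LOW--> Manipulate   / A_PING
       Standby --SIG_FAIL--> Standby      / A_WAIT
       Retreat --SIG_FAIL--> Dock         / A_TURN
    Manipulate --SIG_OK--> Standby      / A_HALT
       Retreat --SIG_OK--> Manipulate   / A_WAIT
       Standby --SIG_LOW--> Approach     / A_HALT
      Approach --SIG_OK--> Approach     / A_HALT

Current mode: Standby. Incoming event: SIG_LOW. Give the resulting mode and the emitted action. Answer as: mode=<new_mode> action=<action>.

current mode = Standby; filter table to that mode:
  (Standby, SIG_NEAR) → (Dock, A_HALT)
  (Standby, SIG_FAR) → (Retreat, A_PING)
  (Standby, SIG_FULL) → (Manipulate, A_RELEASE)
  (Standby, SIG_OK) → (Manipulate, A_HALT)
  (Standby, SIG_FAIL) → (Standby, A_WAIT)
  (Standby, SIG_LOW) → (Approach, A_HALT)  ← event matches
event = SIG_LOW selects (Approach, A_HALT)

mode=Approach action=A_HALT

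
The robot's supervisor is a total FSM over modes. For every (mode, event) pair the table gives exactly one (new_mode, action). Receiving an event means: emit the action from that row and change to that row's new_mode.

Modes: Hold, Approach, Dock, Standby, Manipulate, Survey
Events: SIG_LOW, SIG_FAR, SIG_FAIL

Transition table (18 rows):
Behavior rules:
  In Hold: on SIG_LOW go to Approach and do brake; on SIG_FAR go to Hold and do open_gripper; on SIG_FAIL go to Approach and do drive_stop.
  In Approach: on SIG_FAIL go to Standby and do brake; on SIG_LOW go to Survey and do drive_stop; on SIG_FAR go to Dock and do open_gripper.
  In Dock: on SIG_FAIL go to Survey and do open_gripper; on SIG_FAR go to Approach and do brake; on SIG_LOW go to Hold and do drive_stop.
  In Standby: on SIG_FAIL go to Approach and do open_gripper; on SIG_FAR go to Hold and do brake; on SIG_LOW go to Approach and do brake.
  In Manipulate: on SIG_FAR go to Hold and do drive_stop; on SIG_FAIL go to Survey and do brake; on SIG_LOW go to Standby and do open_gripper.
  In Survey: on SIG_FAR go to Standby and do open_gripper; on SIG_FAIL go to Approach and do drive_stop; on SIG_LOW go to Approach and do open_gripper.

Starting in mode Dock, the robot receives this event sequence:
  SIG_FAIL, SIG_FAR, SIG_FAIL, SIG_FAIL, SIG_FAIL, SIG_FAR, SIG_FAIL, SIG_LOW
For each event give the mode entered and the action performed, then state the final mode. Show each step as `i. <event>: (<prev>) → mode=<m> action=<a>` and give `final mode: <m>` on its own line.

1. SIG_FAIL: (Dock) → mode=Survey action=open_gripper
2. SIG_FAR: (Survey) → mode=Standby action=open_gripper
3. SIG_FAIL: (Standby) → mode=Approach action=open_gripper
4. SIG_FAIL: (Approach) → mode=Standby action=brake
5. SIG_FAIL: (Standby) → mode=Approach action=open_gripper
6. SIG_FAR: (Approach) → mode=Dock action=open_gripper
7. SIG_FAIL: (Dock) → mode=Survey action=open_gripper
8. SIG_LOW: (Survey) → mode=Approach action=open_gripper

final mode: Approach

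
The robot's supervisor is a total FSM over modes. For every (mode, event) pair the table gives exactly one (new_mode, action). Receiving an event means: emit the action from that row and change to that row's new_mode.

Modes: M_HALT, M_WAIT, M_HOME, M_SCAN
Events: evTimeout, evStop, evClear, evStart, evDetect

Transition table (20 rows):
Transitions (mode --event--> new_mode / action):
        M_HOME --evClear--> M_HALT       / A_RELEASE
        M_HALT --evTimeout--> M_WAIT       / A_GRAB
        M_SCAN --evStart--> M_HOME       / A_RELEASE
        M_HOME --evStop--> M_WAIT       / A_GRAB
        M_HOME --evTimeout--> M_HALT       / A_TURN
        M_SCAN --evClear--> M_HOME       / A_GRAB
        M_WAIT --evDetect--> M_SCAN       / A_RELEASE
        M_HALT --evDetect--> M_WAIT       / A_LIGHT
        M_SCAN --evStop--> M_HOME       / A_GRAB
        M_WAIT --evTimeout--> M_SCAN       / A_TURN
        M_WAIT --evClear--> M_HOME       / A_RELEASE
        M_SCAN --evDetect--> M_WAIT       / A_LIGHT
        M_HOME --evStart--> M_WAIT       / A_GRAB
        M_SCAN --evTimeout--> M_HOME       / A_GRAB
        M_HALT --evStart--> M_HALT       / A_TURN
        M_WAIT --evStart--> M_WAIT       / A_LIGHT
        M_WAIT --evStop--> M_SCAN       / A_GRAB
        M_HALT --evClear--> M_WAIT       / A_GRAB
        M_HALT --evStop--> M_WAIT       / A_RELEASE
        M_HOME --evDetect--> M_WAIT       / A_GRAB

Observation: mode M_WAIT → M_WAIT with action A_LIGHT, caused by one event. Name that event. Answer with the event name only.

evStart

try evTimeout: (M_WAIT, evTimeout) → (M_SCAN, A_TURN)
try evStop: (M_WAIT, evStop) → (M_SCAN, A_GRAB)
try evClear: (M_WAIT, evClear) → (M_HOME, A_RELEASE)
try evStart: (M_WAIT, evStart) → (M_WAIT, A_LIGHT)  ← matches
try evDetect: (M_WAIT, evDetect) → (M_SCAN, A_RELEASE)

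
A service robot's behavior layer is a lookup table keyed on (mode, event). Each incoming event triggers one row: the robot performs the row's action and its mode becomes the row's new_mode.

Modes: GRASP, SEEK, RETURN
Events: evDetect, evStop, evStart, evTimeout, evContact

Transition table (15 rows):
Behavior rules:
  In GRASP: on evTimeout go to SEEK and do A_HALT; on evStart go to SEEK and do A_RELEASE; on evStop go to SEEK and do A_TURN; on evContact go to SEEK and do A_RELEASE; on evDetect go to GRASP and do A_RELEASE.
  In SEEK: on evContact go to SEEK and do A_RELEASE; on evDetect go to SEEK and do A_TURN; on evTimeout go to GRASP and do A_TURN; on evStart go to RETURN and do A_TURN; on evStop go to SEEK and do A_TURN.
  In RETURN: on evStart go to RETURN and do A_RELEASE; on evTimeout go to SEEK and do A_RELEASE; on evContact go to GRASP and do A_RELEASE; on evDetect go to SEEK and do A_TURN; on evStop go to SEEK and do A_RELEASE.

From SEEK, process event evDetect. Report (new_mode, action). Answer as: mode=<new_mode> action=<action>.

current mode = SEEK; filter table to that mode:
  (SEEK, evContact) → (SEEK, A_RELEASE)
  (SEEK, evDetect) → (SEEK, A_TURN)  ← event matches
  (SEEK, evTimeout) → (GRASP, A_TURN)
  (SEEK, evStart) → (RETURN, A_TURN)
  (SEEK, evStop) → (SEEK, A_TURN)
event = evDetect selects (SEEK, A_TURN)

mode=SEEK action=A_TURN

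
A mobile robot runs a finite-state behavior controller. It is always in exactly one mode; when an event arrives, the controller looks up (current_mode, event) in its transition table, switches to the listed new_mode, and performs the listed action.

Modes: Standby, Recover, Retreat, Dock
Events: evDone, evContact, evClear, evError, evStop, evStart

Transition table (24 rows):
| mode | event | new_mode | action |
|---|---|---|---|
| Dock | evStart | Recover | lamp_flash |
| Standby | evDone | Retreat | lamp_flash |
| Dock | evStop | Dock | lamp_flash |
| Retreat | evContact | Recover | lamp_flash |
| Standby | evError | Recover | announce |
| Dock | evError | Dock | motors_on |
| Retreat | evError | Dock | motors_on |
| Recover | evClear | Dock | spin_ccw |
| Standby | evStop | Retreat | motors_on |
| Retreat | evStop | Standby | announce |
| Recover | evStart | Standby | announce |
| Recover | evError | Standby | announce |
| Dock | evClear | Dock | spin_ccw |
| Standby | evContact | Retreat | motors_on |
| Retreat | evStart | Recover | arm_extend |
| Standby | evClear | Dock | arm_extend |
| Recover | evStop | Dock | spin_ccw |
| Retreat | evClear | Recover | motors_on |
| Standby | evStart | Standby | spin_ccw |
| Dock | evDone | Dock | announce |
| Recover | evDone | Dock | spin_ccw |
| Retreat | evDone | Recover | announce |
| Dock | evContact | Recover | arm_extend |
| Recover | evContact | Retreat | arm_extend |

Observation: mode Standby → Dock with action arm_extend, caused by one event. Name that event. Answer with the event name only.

try evDone: (Standby, evDone) → (Retreat, lamp_flash)
try evContact: (Standby, evContact) → (Retreat, motors_on)
try evClear: (Standby, evClear) → (Dock, arm_extend)  ← matches
try evError: (Standby, evError) → (Recover, announce)
try evStop: (Standby, evStop) → (Retreat, motors_on)
try evStart: (Standby, evStart) → (Standby, spin_ccw)

evClear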